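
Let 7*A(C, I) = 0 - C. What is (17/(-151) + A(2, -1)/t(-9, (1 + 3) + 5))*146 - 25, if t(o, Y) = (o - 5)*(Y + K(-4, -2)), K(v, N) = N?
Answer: -2124105/51793 ≈ -41.011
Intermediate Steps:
A(C, I) = -C/7 (A(C, I) = (0 - C)/7 = (-C)/7 = -C/7)
t(o, Y) = (-5 + o)*(-2 + Y) (t(o, Y) = (o - 5)*(Y - 2) = (-5 + o)*(-2 + Y))
(17/(-151) + A(2, -1)/t(-9, (1 + 3) + 5))*146 - 25 = (17/(-151) + (-⅐*2)/(10 - 5*((1 + 3) + 5) - 2*(-9) + ((1 + 3) + 5)*(-9)))*146 - 25 = (17*(-1/151) - 2/(7*(10 - 5*(4 + 5) + 18 + (4 + 5)*(-9))))*146 - 25 = (-17/151 - 2/(7*(10 - 5*9 + 18 + 9*(-9))))*146 - 25 = (-17/151 - 2/(7*(10 - 45 + 18 - 81)))*146 - 25 = (-17/151 - 2/7/(-98))*146 - 25 = (-17/151 - 2/7*(-1/98))*146 - 25 = (-17/151 + 1/343)*146 - 25 = -5680/51793*146 - 25 = -829280/51793 - 25 = -2124105/51793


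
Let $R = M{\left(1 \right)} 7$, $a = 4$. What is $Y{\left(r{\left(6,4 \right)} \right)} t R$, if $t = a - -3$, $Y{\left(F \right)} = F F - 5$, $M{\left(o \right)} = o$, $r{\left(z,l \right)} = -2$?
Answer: $-49$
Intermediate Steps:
$Y{\left(F \right)} = -5 + F^{2}$ ($Y{\left(F \right)} = F^{2} - 5 = -5 + F^{2}$)
$t = 7$ ($t = 4 - -3 = 4 + 3 = 7$)
$R = 7$ ($R = 1 \cdot 7 = 7$)
$Y{\left(r{\left(6,4 \right)} \right)} t R = \left(-5 + \left(-2\right)^{2}\right) 7 \cdot 7 = \left(-5 + 4\right) 7 \cdot 7 = \left(-1\right) 7 \cdot 7 = \left(-7\right) 7 = -49$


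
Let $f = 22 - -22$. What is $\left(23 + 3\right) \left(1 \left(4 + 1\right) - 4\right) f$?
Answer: $1144$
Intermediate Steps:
$f = 44$ ($f = 22 + 22 = 44$)
$\left(23 + 3\right) \left(1 \left(4 + 1\right) - 4\right) f = \left(23 + 3\right) \left(1 \left(4 + 1\right) - 4\right) 44 = 26 \left(1 \cdot 5 - 4\right) 44 = 26 \left(5 - 4\right) 44 = 26 \cdot 1 \cdot 44 = 26 \cdot 44 = 1144$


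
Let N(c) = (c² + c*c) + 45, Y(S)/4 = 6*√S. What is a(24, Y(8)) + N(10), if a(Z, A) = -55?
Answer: 190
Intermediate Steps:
Y(S) = 24*√S (Y(S) = 4*(6*√S) = 24*√S)
N(c) = 45 + 2*c² (N(c) = (c² + c²) + 45 = 2*c² + 45 = 45 + 2*c²)
a(24, Y(8)) + N(10) = -55 + (45 + 2*10²) = -55 + (45 + 2*100) = -55 + (45 + 200) = -55 + 245 = 190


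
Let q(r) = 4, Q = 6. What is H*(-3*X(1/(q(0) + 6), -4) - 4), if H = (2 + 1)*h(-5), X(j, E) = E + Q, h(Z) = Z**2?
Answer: -750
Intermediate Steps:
X(j, E) = 6 + E (X(j, E) = E + 6 = 6 + E)
H = 75 (H = (2 + 1)*(-5)**2 = 3*25 = 75)
H*(-3*X(1/(q(0) + 6), -4) - 4) = 75*(-3*(6 - 4) - 4) = 75*(-3*2 - 4) = 75*(-6 - 4) = 75*(-10) = -750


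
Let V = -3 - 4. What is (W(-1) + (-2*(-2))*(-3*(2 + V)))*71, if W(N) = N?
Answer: 4189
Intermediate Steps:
V = -7
(W(-1) + (-2*(-2))*(-3*(2 + V)))*71 = (-1 + (-2*(-2))*(-3*(2 - 7)))*71 = (-1 + 4*(-3*(-5)))*71 = (-1 + 4*15)*71 = (-1 + 60)*71 = 59*71 = 4189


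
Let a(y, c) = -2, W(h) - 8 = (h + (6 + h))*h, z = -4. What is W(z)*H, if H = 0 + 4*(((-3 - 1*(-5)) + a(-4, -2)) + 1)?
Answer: 64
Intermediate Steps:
W(h) = 8 + h*(6 + 2*h) (W(h) = 8 + (h + (6 + h))*h = 8 + (6 + 2*h)*h = 8 + h*(6 + 2*h))
H = 4 (H = 0 + 4*(((-3 - 1*(-5)) - 2) + 1) = 0 + 4*(((-3 + 5) - 2) + 1) = 0 + 4*((2 - 2) + 1) = 0 + 4*(0 + 1) = 0 + 4*1 = 0 + 4 = 4)
W(z)*H = (8 + 2*(-4)² + 6*(-4))*4 = (8 + 2*16 - 24)*4 = (8 + 32 - 24)*4 = 16*4 = 64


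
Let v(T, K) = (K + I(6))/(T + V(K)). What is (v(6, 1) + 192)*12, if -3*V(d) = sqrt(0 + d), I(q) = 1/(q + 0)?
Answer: 39210/17 ≈ 2306.5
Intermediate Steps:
I(q) = 1/q
V(d) = -sqrt(d)/3 (V(d) = -sqrt(0 + d)/3 = -sqrt(d)/3)
v(T, K) = (1/6 + K)/(T - sqrt(K)/3) (v(T, K) = (K + 1/6)/(T - sqrt(K)/3) = (1/6 + K)/(T - sqrt(K)/3))
(v(6, 1) + 192)*12 = ((1 + 6*1)/(2*(-sqrt(1) + 3*6)) + 192)*12 = ((1 + 6)/(2*(-1*1 + 18)) + 192)*12 = ((1/2)*7/(-1 + 18) + 192)*12 = ((1/2)*7/17 + 192)*12 = ((1/2)*(1/17)*7 + 192)*12 = (7/34 + 192)*12 = (6535/34)*12 = 39210/17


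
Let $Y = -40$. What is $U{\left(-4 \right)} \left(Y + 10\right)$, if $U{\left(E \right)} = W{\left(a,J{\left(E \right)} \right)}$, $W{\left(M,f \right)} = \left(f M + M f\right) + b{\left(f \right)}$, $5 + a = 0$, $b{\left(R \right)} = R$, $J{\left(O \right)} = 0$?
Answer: $0$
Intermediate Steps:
$a = -5$ ($a = -5 + 0 = -5$)
$W{\left(M,f \right)} = f + 2 M f$ ($W{\left(M,f \right)} = \left(f M + M f\right) + f = \left(M f + M f\right) + f = 2 M f + f = f + 2 M f$)
$U{\left(E \right)} = 0$ ($U{\left(E \right)} = 0 \left(1 + 2 \left(-5\right)\right) = 0 \left(1 - 10\right) = 0 \left(-9\right) = 0$)
$U{\left(-4 \right)} \left(Y + 10\right) = 0 \left(-40 + 10\right) = 0 \left(-30\right) = 0$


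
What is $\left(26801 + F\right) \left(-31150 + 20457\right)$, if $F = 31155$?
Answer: $-619723508$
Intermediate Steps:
$\left(26801 + F\right) \left(-31150 + 20457\right) = \left(26801 + 31155\right) \left(-31150 + 20457\right) = 57956 \left(-10693\right) = -619723508$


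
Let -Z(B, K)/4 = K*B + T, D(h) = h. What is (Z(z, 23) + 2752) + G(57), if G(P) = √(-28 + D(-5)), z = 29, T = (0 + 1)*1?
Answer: 80 + I*√33 ≈ 80.0 + 5.7446*I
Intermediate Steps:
T = 1 (T = 1*1 = 1)
G(P) = I*√33 (G(P) = √(-28 - 5) = √(-33) = I*√33)
Z(B, K) = -4 - 4*B*K (Z(B, K) = -4*(K*B + 1) = -4*(B*K + 1) = -4*(1 + B*K) = -4 - 4*B*K)
(Z(z, 23) + 2752) + G(57) = ((-4 - 4*29*23) + 2752) + I*√33 = ((-4 - 2668) + 2752) + I*√33 = (-2672 + 2752) + I*√33 = 80 + I*√33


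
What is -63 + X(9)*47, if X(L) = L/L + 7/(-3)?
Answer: -377/3 ≈ -125.67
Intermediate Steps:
X(L) = -4/3 (X(L) = 1 + 7*(-⅓) = 1 - 7/3 = -4/3)
-63 + X(9)*47 = -63 - 4/3*47 = -63 - 188/3 = -377/3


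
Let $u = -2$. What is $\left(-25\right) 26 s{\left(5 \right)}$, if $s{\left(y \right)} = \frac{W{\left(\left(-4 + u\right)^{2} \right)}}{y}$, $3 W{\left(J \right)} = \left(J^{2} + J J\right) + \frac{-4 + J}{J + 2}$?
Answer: $- \frac{6404320}{57} \approx -1.1236 \cdot 10^{5}$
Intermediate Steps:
$W{\left(J \right)} = \frac{2 J^{2}}{3} + \frac{-4 + J}{3 \left(2 + J\right)}$ ($W{\left(J \right)} = \frac{\left(J^{2} + J J\right) + \frac{-4 + J}{J + 2}}{3} = \frac{\left(J^{2} + J^{2}\right) + \frac{-4 + J}{2 + J}}{3} = \frac{2 J^{2} + \frac{-4 + J}{2 + J}}{3} = \frac{2 J^{2}}{3} + \frac{-4 + J}{3 \left(2 + J\right)}$)
$s{\left(y \right)} = \frac{49264}{57 y}$ ($s{\left(y \right)} = \frac{\frac{1}{3} \frac{1}{2 + \left(-4 - 2\right)^{2}} \left(-4 + \left(-4 - 2\right)^{2} + 2 \left(\left(-4 - 2\right)^{2}\right)^{3} + 4 \left(\left(-4 - 2\right)^{2}\right)^{2}\right)}{y} = \frac{\frac{1}{3} \frac{1}{2 + \left(-6\right)^{2}} \left(-4 + \left(-6\right)^{2} + 2 \left(\left(-6\right)^{2}\right)^{3} + 4 \left(\left(-6\right)^{2}\right)^{2}\right)}{y} = \frac{\frac{1}{3} \frac{1}{2 + 36} \left(-4 + 36 + 2 \cdot 36^{3} + 4 \cdot 36^{2}\right)}{y} = \frac{\frac{1}{3} \cdot \frac{1}{38} \left(-4 + 36 + 2 \cdot 46656 + 4 \cdot 1296\right)}{y} = \frac{\frac{1}{3} \cdot \frac{1}{38} \left(-4 + 36 + 93312 + 5184\right)}{y} = \frac{\frac{1}{3} \cdot \frac{1}{38} \cdot 98528}{y} = \frac{49264}{57 y}$)
$\left(-25\right) 26 s{\left(5 \right)} = \left(-25\right) 26 \frac{49264}{57 \cdot 5} = - 650 \cdot \frac{49264}{57} \cdot \frac{1}{5} = \left(-650\right) \frac{49264}{285} = - \frac{6404320}{57}$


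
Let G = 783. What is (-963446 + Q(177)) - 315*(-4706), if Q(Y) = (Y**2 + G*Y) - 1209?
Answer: 687655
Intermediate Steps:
Q(Y) = -1209 + Y**2 + 783*Y (Q(Y) = (Y**2 + 783*Y) - 1209 = -1209 + Y**2 + 783*Y)
(-963446 + Q(177)) - 315*(-4706) = (-963446 + (-1209 + 177**2 + 783*177)) - 315*(-4706) = (-963446 + (-1209 + 31329 + 138591)) + 1482390 = (-963446 + 168711) + 1482390 = -794735 + 1482390 = 687655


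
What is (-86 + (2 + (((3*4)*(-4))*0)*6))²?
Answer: 7056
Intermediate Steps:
(-86 + (2 + (((3*4)*(-4))*0)*6))² = (-86 + (2 + ((12*(-4))*0)*6))² = (-86 + (2 - 48*0*6))² = (-86 + (2 + 0*6))² = (-86 + (2 + 0))² = (-86 + 2)² = (-84)² = 7056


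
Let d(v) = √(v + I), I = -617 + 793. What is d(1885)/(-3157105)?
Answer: -3*√229/3157105 ≈ -1.4380e-5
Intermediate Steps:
I = 176
d(v) = √(176 + v) (d(v) = √(v + 176) = √(176 + v))
d(1885)/(-3157105) = √(176 + 1885)/(-3157105) = √2061*(-1/3157105) = (3*√229)*(-1/3157105) = -3*√229/3157105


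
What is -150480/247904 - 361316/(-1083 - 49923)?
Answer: 2559259337/395143482 ≈ 6.4768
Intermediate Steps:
-150480/247904 - 361316/(-1083 - 49923) = -150480*1/247904 - 361316/(-51006) = -9405/15494 - 361316*(-1/51006) = -9405/15494 + 180658/25503 = 2559259337/395143482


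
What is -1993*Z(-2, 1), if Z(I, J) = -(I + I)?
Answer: -7972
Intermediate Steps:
Z(I, J) = -2*I
-1993*Z(-2, 1) = -(-3986)*(-2) = -1993*4 = -7972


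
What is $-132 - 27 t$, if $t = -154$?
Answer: $4026$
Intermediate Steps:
$-132 - 27 t = -132 - -4158 = -132 + 4158 = 4026$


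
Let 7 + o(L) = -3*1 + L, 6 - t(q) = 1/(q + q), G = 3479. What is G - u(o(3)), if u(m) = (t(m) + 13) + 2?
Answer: 48411/14 ≈ 3457.9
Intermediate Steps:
t(q) = 6 - 1/(2*q) (t(q) = 6 - 1/(q + q) = 6 - 1/(2*q))
o(L) = -10 + L (o(L) = -7 + (-3*1 + L) = -7 + (-3 + L) = -10 + L)
u(m) = 21 - 1/(2*m) (u(m) = ((6 - 1/(2*m)) + 13) + 2 = (19 - 1/(2*m)) + 2 = 21 - 1/(2*m))
G - u(o(3)) = 3479 - (21 - 1/(2*(-10 + 3))) = 3479 - (21 - 1/2/(-7)) = 3479 - (21 - 1/2*(-1/7)) = 3479 - (21 + 1/14) = 3479 - 1*295/14 = 3479 - 295/14 = 48411/14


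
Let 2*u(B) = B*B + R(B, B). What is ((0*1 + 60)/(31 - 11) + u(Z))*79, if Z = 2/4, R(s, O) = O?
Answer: 2133/8 ≈ 266.63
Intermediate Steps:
Z = ½ (Z = 2*(¼) = ½ ≈ 0.50000)
u(B) = B/2 + B²/2 (u(B) = (B*B + B)/2 = (B² + B)/2 = (B + B²)/2 = B/2 + B²/2)
((0*1 + 60)/(31 - 11) + u(Z))*79 = ((0*1 + 60)/(31 - 11) + (½)*(½)*(1 + ½))*79 = ((0 + 60)/20 + (½)*(½)*(3/2))*79 = (60*(1/20) + 3/8)*79 = (3 + 3/8)*79 = (27/8)*79 = 2133/8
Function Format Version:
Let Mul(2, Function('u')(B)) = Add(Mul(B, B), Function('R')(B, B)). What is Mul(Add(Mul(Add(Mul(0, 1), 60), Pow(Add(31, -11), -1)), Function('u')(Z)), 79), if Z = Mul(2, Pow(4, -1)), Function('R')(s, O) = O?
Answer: Rational(2133, 8) ≈ 266.63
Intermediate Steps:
Z = Rational(1, 2) (Z = Mul(2, Rational(1, 4)) = Rational(1, 2) ≈ 0.50000)
Function('u')(B) = Add(Mul(Rational(1, 2), B), Mul(Rational(1, 2), Pow(B, 2))) (Function('u')(B) = Mul(Rational(1, 2), Add(Mul(B, B), B)) = Mul(Rational(1, 2), Add(Pow(B, 2), B)) = Mul(Rational(1, 2), Add(B, Pow(B, 2))) = Add(Mul(Rational(1, 2), B), Mul(Rational(1, 2), Pow(B, 2))))
Mul(Add(Mul(Add(Mul(0, 1), 60), Pow(Add(31, -11), -1)), Function('u')(Z)), 79) = Mul(Add(Mul(Add(Mul(0, 1), 60), Pow(Add(31, -11), -1)), Mul(Rational(1, 2), Rational(1, 2), Add(1, Rational(1, 2)))), 79) = Mul(Add(Mul(Add(0, 60), Pow(20, -1)), Mul(Rational(1, 2), Rational(1, 2), Rational(3, 2))), 79) = Mul(Add(Mul(60, Rational(1, 20)), Rational(3, 8)), 79) = Mul(Add(3, Rational(3, 8)), 79) = Mul(Rational(27, 8), 79) = Rational(2133, 8)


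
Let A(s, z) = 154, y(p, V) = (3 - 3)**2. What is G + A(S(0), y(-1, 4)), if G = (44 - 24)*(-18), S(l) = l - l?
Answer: -206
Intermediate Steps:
y(p, V) = 0 (y(p, V) = 0**2 = 0)
S(l) = 0
G = -360 (G = 20*(-18) = -360)
G + A(S(0), y(-1, 4)) = -360 + 154 = -206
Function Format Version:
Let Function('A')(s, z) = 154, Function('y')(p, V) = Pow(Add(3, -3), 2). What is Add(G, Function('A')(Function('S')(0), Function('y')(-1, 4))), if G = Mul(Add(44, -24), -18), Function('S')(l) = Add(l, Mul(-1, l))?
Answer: -206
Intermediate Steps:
Function('y')(p, V) = 0 (Function('y')(p, V) = Pow(0, 2) = 0)
Function('S')(l) = 0
G = -360 (G = Mul(20, -18) = -360)
Add(G, Function('A')(Function('S')(0), Function('y')(-1, 4))) = Add(-360, 154) = -206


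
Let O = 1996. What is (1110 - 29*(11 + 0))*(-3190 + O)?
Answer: -944454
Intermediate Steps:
(1110 - 29*(11 + 0))*(-3190 + O) = (1110 - 29*(11 + 0))*(-3190 + 1996) = (1110 - 29*11)*(-1194) = (1110 - 319)*(-1194) = 791*(-1194) = -944454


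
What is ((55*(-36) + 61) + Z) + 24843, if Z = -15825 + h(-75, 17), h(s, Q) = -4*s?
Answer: 7399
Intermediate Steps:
Z = -15525 (Z = -15825 - 4*(-75) = -15825 + 300 = -15525)
((55*(-36) + 61) + Z) + 24843 = ((55*(-36) + 61) - 15525) + 24843 = ((-1980 + 61) - 15525) + 24843 = (-1919 - 15525) + 24843 = -17444 + 24843 = 7399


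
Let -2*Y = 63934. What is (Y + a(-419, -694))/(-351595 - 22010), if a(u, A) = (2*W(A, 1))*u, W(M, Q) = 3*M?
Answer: -1712749/373605 ≈ -4.5844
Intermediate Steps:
a(u, A) = 6*A*u (a(u, A) = (2*(3*A))*u = (6*A)*u = 6*A*u)
Y = -31967 (Y = -1/2*63934 = -31967)
(Y + a(-419, -694))/(-351595 - 22010) = (-31967 + 6*(-694)*(-419))/(-351595 - 22010) = (-31967 + 1744716)/(-373605) = 1712749*(-1/373605) = -1712749/373605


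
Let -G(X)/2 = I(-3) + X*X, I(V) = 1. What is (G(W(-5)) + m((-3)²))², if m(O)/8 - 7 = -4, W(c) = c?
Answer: 784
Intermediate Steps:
m(O) = 24 (m(O) = 56 + 8*(-4) = 56 - 32 = 24)
G(X) = -2 - 2*X² (G(X) = -2*(1 + X*X) = -2*(1 + X²) = -2 - 2*X²)
(G(W(-5)) + m((-3)²))² = ((-2 - 2*(-5)²) + 24)² = ((-2 - 2*25) + 24)² = ((-2 - 50) + 24)² = (-52 + 24)² = (-28)² = 784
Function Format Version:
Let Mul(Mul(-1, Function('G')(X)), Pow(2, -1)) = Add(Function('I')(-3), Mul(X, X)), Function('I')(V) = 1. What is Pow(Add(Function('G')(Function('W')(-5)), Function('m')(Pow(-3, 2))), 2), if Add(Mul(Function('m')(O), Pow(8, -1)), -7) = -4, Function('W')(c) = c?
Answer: 784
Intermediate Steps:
Function('m')(O) = 24 (Function('m')(O) = Add(56, Mul(8, -4)) = Add(56, -32) = 24)
Function('G')(X) = Add(-2, Mul(-2, Pow(X, 2))) (Function('G')(X) = Mul(-2, Add(1, Mul(X, X))) = Mul(-2, Add(1, Pow(X, 2))) = Add(-2, Mul(-2, Pow(X, 2))))
Pow(Add(Function('G')(Function('W')(-5)), Function('m')(Pow(-3, 2))), 2) = Pow(Add(Add(-2, Mul(-2, Pow(-5, 2))), 24), 2) = Pow(Add(Add(-2, Mul(-2, 25)), 24), 2) = Pow(Add(Add(-2, -50), 24), 2) = Pow(Add(-52, 24), 2) = Pow(-28, 2) = 784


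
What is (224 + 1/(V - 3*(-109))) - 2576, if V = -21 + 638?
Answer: -2220287/944 ≈ -2352.0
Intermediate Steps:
V = 617
(224 + 1/(V - 3*(-109))) - 2576 = (224 + 1/(617 - 3*(-109))) - 2576 = (224 + 1/(617 + 327)) - 2576 = (224 + 1/944) - 2576 = 211457/944 - 2576 = -2220287/944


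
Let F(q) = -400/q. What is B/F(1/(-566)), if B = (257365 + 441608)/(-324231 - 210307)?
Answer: -698973/121019403200 ≈ -5.7757e-6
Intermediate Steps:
B = -698973/534538 (B = 698973/(-534538) = 698973*(-1/534538) = -698973/534538 ≈ -1.3076)
B/F(1/(-566)) = -698973/(534538*((-400/(1/(-566))))) = -698973/(534538*((-400/(-1/566)))) = -698973/(534538*((-400*(-566)))) = -698973/534538/226400 = -698973/534538*1/226400 = -698973/121019403200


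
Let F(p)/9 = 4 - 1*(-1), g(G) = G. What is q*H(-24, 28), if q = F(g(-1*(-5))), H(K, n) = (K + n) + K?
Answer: -900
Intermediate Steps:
H(K, n) = n + 2*K
F(p) = 45 (F(p) = 9*(4 - 1*(-1)) = 9*(4 + 1) = 9*5 = 45)
q = 45
q*H(-24, 28) = 45*(28 + 2*(-24)) = 45*(28 - 48) = 45*(-20) = -900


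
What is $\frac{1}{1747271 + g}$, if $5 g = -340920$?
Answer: $\frac{1}{1679087} \approx 5.9556 \cdot 10^{-7}$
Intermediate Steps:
$g = -68184$ ($g = \frac{1}{5} \left(-340920\right) = -68184$)
$\frac{1}{1747271 + g} = \frac{1}{1747271 - 68184} = \frac{1}{1679087}$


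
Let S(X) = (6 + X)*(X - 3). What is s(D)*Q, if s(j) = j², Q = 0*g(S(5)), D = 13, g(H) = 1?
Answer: 0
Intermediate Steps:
S(X) = (-3 + X)*(6 + X) (S(X) = (6 + X)*(-3 + X) = (-3 + X)*(6 + X))
Q = 0 (Q = 0*1 = 0)
s(D)*Q = 13²*0 = 169*0 = 0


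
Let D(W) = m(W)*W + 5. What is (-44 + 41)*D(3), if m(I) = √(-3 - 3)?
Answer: -15 - 9*I*√6 ≈ -15.0 - 22.045*I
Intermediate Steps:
m(I) = I*√6 (m(I) = √(-6) = I*√6)
D(W) = 5 + I*W*√6 (D(W) = (I*√6)*W + 5 = I*W*√6 + 5 = 5 + I*W*√6)
(-44 + 41)*D(3) = (-44 + 41)*(5 + I*3*√6) = -3*(5 + 3*I*√6) = -15 - 9*I*√6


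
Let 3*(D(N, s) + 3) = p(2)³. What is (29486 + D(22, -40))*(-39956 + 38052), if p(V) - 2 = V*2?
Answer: -56272720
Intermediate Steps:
p(V) = 2 + 2*V (p(V) = 2 + V*2 = 2 + 2*V)
D(N, s) = 69 (D(N, s) = -3 + (2 + 2*2)³/3 = -3 + (2 + 4)³/3 = -3 + (⅓)*6³ = -3 + (⅓)*216 = -3 + 72 = 69)
(29486 + D(22, -40))*(-39956 + 38052) = (29486 + 69)*(-39956 + 38052) = 29555*(-1904) = -56272720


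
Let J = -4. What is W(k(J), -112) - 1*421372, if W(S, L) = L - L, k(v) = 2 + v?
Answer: -421372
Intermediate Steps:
W(S, L) = 0
W(k(J), -112) - 1*421372 = 0 - 1*421372 = 0 - 421372 = -421372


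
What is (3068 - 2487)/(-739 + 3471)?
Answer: 581/2732 ≈ 0.21266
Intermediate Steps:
(3068 - 2487)/(-739 + 3471) = 581/2732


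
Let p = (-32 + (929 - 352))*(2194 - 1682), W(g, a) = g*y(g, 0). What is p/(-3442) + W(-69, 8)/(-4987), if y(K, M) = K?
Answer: -703979921/8582627 ≈ -82.024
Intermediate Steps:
W(g, a) = g**2 (W(g, a) = g*g = g**2)
p = 279040 (p = (-32 + 577)*512 = 545*512 = 279040)
p/(-3442) + W(-69, 8)/(-4987) = 279040/(-3442) + (-69)**2/(-4987) = 279040*(-1/3442) + 4761*(-1/4987) = -139520/1721 - 4761/4987 = -703979921/8582627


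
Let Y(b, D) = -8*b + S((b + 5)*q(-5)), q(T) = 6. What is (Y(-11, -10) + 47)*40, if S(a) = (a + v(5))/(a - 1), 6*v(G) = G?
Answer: 603620/111 ≈ 5438.0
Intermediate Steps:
v(G) = G/6
S(a) = (⅚ + a)/(-1 + a) (S(a) = (a + (⅙)*5)/(a - 1) = (a + ⅚)/(-1 + a) = (⅚ + a)/(-1 + a))
Y(b, D) = -8*b + (185/6 + 6*b)/(29 + 6*b) (Y(b, D) = -8*b + (⅚ + (b + 5)*6)/(-1 + (b + 5)*6) = -8*b + (⅚ + (5 + b)*6)/(-1 + (5 + b)*6) = -8*b + (⅚ + (30 + 6*b))/(-1 + (30 + 6*b)) = -8*b + (185/6 + 6*b)/(29 + 6*b))
(Y(-11, -10) + 47)*40 = ((185 - 1356*(-11) - 288*(-11)²)/(6*(29 + 6*(-11))) + 47)*40 = ((185 + 14916 - 288*121)/(6*(29 - 66)) + 47)*40 = ((⅙)*(185 + 14916 - 34848)/(-37) + 47)*40 = ((⅙)*(-1/37)*(-19747) + 47)*40 = (19747/222 + 47)*40 = (30181/222)*40 = 603620/111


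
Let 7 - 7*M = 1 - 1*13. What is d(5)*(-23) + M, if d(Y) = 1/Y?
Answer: -66/35 ≈ -1.8857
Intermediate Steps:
M = 19/7 (M = 1 - (1 - 1*13)/7 = 1 - (1 - 13)/7 = 1 - ⅐*(-12) = 1 + 12/7 = 19/7 ≈ 2.7143)
d(5)*(-23) + M = -23/5 + 19/7 = -66/35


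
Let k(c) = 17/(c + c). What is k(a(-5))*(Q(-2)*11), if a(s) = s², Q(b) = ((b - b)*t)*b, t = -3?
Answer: 0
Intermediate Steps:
Q(b) = 0 (Q(b) = ((b - b)*(-3))*b = (0*(-3))*b = 0*b = 0)
k(c) = 17/(2*c) (k(c) = 17/((2*c)) = 17*(1/(2*c)) = 17/(2*c))
k(a(-5))*(Q(-2)*11) = (17/(2*((-5)²)))*(0*11) = ((17/2)/25)*0 = ((17/2)*(1/25))*0 = (17/50)*0 = 0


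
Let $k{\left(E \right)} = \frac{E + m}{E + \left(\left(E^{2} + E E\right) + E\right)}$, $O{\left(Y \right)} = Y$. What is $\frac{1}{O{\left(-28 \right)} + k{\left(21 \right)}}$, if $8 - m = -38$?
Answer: $- \frac{924}{25805} \approx -0.035807$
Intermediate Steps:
$m = 46$ ($m = 8 - -38 = 8 + 38 = 46$)
$k{\left(E \right)} = \frac{46 + E}{2 E + 2 E^{2}}$ ($k{\left(E \right)} = \frac{E + 46}{E + \left(\left(E^{2} + E E\right) + E\right)} = \frac{46 + E}{E + \left(\left(E^{2} + E^{2}\right) + E\right)} = \frac{46 + E}{E + \left(2 E^{2} + E\right)} = \frac{46 + E}{E + \left(E + 2 E^{2}\right)} = \frac{46 + E}{2 E + 2 E^{2}}$)
$\frac{1}{O{\left(-28 \right)} + k{\left(21 \right)}} = \frac{1}{-28 + \frac{46 + 21}{2 \cdot 21 \left(1 + 21\right)}} = \frac{1}{-28 + \frac{1}{2} \cdot \frac{1}{21} \cdot \frac{1}{22} \cdot 67} = \frac{1}{-28 + \frac{67}{924}} = \frac{1}{- \frac{25805}{924}} = - \frac{924}{25805}$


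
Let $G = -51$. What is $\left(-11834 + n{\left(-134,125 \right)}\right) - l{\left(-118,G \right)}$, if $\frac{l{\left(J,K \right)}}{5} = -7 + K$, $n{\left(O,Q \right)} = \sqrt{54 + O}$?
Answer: $-11544 + 4 i \sqrt{5} \approx -11544.0 + 8.9443 i$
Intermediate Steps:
$l{\left(J,K \right)} = -35 + 5 K$ ($l{\left(J,K \right)} = 5 \left(-7 + K\right) = -35 + 5 K$)
$\left(-11834 + n{\left(-134,125 \right)}\right) - l{\left(-118,G \right)} = \left(-11834 + \sqrt{54 - 134}\right) - \left(-35 + 5 \left(-51\right)\right) = \left(-11834 + \sqrt{-80}\right) - \left(-35 - 255\right) = \left(-11834 + 4 i \sqrt{5}\right) - -290 = \left(-11834 + 4 i \sqrt{5}\right) + 290 = -11544 + 4 i \sqrt{5}$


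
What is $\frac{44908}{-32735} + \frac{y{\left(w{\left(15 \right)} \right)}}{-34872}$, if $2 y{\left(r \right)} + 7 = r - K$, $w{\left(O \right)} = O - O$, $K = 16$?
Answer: $- \frac{3131310647}{2283069840} \approx -1.3715$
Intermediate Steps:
$w{\left(O \right)} = 0$
$y{\left(r \right)} = - \frac{23}{2} + \frac{r}{2}$ ($y{\left(r \right)} = - \frac{7}{2} + \frac{r - 16}{2} = - \frac{7}{2} + \frac{-16 + r}{2} = - \frac{7}{2} + \left(-8 + \frac{r}{2}\right) = - \frac{23}{2} + \frac{r}{2}$)
$\frac{44908}{-32735} + \frac{y{\left(w{\left(15 \right)} \right)}}{-34872} = \frac{44908}{-32735} + \frac{- \frac{23}{2} + \frac{1}{2} \cdot 0}{-34872} = 44908 \left(- \frac{1}{32735}\right) + \left(- \frac{23}{2} + 0\right) \left(- \frac{1}{34872}\right) = - \frac{44908}{32735} - - \frac{23}{69744} = - \frac{44908}{32735} + \frac{23}{69744} = - \frac{3131310647}{2283069840}$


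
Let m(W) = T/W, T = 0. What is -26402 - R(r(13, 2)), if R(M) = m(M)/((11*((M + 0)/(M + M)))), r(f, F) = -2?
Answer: -26402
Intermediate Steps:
m(W) = 0 (m(W) = 0/W = 0)
R(M) = 0 (R(M) = 0/((11*((M + 0)/(M + M)))) = 0/((11*(M/((2*M))))) = 0/((11*(M*(1/(2*M))))) = 0/((11*(½))) = 0/(11/2) = 0*(2/11) = 0)
-26402 - R(r(13, 2)) = -26402 - 1*0 = -26402 + 0 = -26402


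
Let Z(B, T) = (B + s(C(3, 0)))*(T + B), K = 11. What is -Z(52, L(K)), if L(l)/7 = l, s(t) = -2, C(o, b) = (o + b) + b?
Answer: -6450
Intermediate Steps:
C(o, b) = o + 2*b (C(o, b) = (b + o) + b = o + 2*b)
L(l) = 7*l
Z(B, T) = (-2 + B)*(B + T) (Z(B, T) = (B - 2)*(T + B) = (-2 + B)*(B + T))
-Z(52, L(K)) = -(52² - 2*52 - 14*11 + 52*(7*11)) = -(2704 - 104 - 2*77 + 52*77) = -(2704 - 104 - 154 + 4004) = -1*6450 = -6450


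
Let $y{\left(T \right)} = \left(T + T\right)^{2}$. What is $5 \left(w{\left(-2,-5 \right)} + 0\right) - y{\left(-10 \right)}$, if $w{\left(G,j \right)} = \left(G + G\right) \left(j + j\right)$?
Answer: $-200$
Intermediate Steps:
$y{\left(T \right)} = 4 T^{2}$ ($y{\left(T \right)} = \left(2 T\right)^{2} = 4 T^{2}$)
$w{\left(G,j \right)} = 4 G j$ ($w{\left(G,j \right)} = 2 G 2 j = 4 G j$)
$5 \left(w{\left(-2,-5 \right)} + 0\right) - y{\left(-10 \right)} = 5 \left(4 \left(-2\right) \left(-5\right) + 0\right) - 4 \left(-10\right)^{2} = 5 \left(40 + 0\right) - 4 \cdot 100 = 5 \cdot 40 - 400 = 200 - 400 = -200$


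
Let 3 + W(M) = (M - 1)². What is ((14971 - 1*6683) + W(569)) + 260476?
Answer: 591385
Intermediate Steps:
W(M) = -3 + (-1 + M)² (W(M) = -3 + (M - 1)² = -3 + (-1 + M)²)
((14971 - 1*6683) + W(569)) + 260476 = ((14971 - 1*6683) + (-3 + (-1 + 569)²)) + 260476 = ((14971 - 6683) + (-3 + 568²)) + 260476 = (8288 + (-3 + 322624)) + 260476 = (8288 + 322621) + 260476 = 330909 + 260476 = 591385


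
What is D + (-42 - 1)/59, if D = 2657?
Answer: 156720/59 ≈ 2656.3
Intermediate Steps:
D + (-42 - 1)/59 = 2657 + (-42 - 1)/59 = 2657 - 43*1/59 = 2657 - 43/59 = 156720/59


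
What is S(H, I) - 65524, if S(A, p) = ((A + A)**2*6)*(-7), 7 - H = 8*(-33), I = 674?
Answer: -12403612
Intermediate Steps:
H = 271 (H = 7 - 8*(-33) = 7 - 1*(-264) = 7 + 264 = 271)
S(A, p) = -168*A**2 (S(A, p) = ((2*A)**2*6)*(-7) = ((4*A**2)*6)*(-7) = (24*A**2)*(-7) = -168*A**2)
S(H, I) - 65524 = -168*271**2 - 65524 = -168*73441 - 65524 = -12338088 - 65524 = -12403612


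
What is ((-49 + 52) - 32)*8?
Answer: -232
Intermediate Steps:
((-49 + 52) - 32)*8 = (3 - 32)*8 = -29*8 = -232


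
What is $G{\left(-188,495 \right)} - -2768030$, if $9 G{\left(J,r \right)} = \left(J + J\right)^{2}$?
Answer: $\frac{25053646}{9} \approx 2.7837 \cdot 10^{6}$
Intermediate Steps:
$G{\left(J,r \right)} = \frac{4 J^{2}}{9}$ ($G{\left(J,r \right)} = \frac{\left(J + J\right)^{2}}{9} = \frac{\left(2 J\right)^{2}}{9} = \frac{4 J^{2}}{9}$)
$G{\left(-188,495 \right)} - -2768030 = \frac{4 \left(-188\right)^{2}}{9} - -2768030 = \frac{4}{9} \cdot 35344 + 2768030 = \frac{141376}{9} + 2768030 = \frac{25053646}{9}$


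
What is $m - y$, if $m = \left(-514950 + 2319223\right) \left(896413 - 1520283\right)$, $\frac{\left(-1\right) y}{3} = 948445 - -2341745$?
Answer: $-1125621925940$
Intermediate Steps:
$y = -9870570$ ($y = - 3 \left(948445 - -2341745\right) = - 3 \left(948445 + 2341745\right) = \left(-3\right) 3290190 = -9870570$)
$m = -1125631796510$ ($m = 1804273 \left(-623870\right) = -1125631796510$)
$m - y = -1125631796510 - -9870570 = -1125631796510 + 9870570 = -1125621925940$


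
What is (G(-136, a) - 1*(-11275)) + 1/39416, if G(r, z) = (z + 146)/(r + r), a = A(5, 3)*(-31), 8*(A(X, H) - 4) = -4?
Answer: 30219877743/2680288 ≈ 11275.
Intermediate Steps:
A(X, H) = 7/2 (A(X, H) = 4 + (⅛)*(-4) = 4 - ½ = 7/2)
a = -217/2 (a = (7/2)*(-31) = -217/2 ≈ -108.50)
G(r, z) = (146 + z)/(2*r) (G(r, z) = (146 + z)/((2*r)) = (146 + z)*(1/(2*r)) = (146 + z)/(2*r))
(G(-136, a) - 1*(-11275)) + 1/39416 = ((½)*(146 - 217/2)/(-136) - 1*(-11275)) + 1/39416 = ((½)*(-1/136)*(75/2) + 11275) + 1/39416 = (-75/544 + 11275) + 1/39416 = 6133525/544 + 1/39416 = 30219877743/2680288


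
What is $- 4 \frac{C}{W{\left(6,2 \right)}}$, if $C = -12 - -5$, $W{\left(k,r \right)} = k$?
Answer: $\frac{14}{3} \approx 4.6667$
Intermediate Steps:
$C = -7$ ($C = -12 + 5 = -7$)
$- 4 \frac{C}{W{\left(6,2 \right)}} = - 4 \left(- \frac{7}{6}\right) = - 4 \left(\left(-7\right) \frac{1}{6}\right) = \left(-4\right) \left(- \frac{7}{6}\right) = \frac{14}{3}$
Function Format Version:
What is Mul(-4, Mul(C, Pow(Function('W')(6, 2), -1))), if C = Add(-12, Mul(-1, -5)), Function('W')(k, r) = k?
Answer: Rational(14, 3) ≈ 4.6667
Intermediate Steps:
C = -7 (C = Add(-12, 5) = -7)
Mul(-4, Mul(C, Pow(Function('W')(6, 2), -1))) = Mul(-4, Mul(-7, Pow(6, -1))) = Mul(-4, Mul(-7, Rational(1, 6))) = Mul(-4, Rational(-7, 6)) = Rational(14, 3)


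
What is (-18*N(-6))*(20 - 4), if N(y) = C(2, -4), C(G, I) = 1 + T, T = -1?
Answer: 0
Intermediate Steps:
C(G, I) = 0 (C(G, I) = 1 - 1 = 0)
N(y) = 0
(-18*N(-6))*(20 - 4) = (-18*0)*(20 - 4) = 0*16 = 0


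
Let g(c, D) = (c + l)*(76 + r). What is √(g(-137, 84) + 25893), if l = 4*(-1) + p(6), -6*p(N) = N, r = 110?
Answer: I*√519 ≈ 22.782*I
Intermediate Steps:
p(N) = -N/6
l = -5 (l = 4*(-1) - ⅙*6 = -4 - 1 = -5)
g(c, D) = -930 + 186*c (g(c, D) = (c - 5)*(76 + 110) = (-5 + c)*186 = -930 + 186*c)
√(g(-137, 84) + 25893) = √((-930 + 186*(-137)) + 25893) = √((-930 - 25482) + 25893) = √(-26412 + 25893) = √(-519) = I*√519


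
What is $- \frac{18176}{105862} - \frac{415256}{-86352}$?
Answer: $\frac{2649393545}{571337214} \approx 4.6372$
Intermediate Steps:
$- \frac{18176}{105862} - \frac{415256}{-86352} = \left(-18176\right) \frac{1}{105862} - - \frac{51907}{10794} = - \frac{9088}{52931} + \frac{51907}{10794} = \frac{2649393545}{571337214}$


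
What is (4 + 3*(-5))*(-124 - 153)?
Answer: 3047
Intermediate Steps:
(4 + 3*(-5))*(-124 - 153) = (4 - 15)*(-277) = -11*(-277) = 3047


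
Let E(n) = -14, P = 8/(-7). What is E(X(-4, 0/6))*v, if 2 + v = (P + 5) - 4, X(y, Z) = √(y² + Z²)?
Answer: 30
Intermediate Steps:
X(y, Z) = √(Z² + y²)
P = -8/7 (P = 8*(-⅐) = -8/7 ≈ -1.1429)
v = -15/7 (v = -2 + ((-8/7 + 5) - 4) = -2 + (27/7 - 4) = -2 - ⅐ = -15/7 ≈ -2.1429)
E(X(-4, 0/6))*v = -14*(-15/7) = 30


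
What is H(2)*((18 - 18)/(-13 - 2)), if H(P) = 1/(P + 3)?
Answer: 0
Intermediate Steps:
H(P) = 1/(3 + P)
H(2)*((18 - 18)/(-13 - 2)) = ((18 - 18)/(-13 - 2))/(3 + 2) = (0/(-15))/5 = (0*(-1/15))/5 = (1/5)*0 = 0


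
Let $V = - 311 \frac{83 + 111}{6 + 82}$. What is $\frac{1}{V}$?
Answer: $- \frac{44}{30167} \approx -0.0014585$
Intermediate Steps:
$V = - \frac{30167}{44}$ ($V = - 311 \cdot \frac{194}{88} = - 311 \cdot 194 \cdot \frac{1}{88} = \left(-311\right) \frac{97}{44} = - \frac{30167}{44} \approx -685.61$)
$\frac{1}{V} = \frac{1}{- \frac{30167}{44}} = - \frac{44}{30167}$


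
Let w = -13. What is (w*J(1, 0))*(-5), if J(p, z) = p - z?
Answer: 65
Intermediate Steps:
(w*J(1, 0))*(-5) = -13*(1 - 1*0)*(-5) = -13*(1 + 0)*(-5) = -13*1*(-5) = -13*(-5) = 65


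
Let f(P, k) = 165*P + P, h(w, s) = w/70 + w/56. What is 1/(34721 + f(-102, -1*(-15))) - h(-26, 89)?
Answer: 2081453/2490460 ≈ 0.83577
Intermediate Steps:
h(w, s) = 9*w/280 (h(w, s) = w*(1/70) + w*(1/56) = w/70 + w/56 = 9*w/280)
f(P, k) = 166*P
1/(34721 + f(-102, -1*(-15))) - h(-26, 89) = 1/(34721 + 166*(-102)) - 9*(-26)/280 = 1/(34721 - 16932) - 1*(-117/140) = 1/17789 + 117/140 = 2081453/2490460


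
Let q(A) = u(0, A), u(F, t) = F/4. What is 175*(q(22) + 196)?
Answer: 34300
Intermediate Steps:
u(F, t) = F/4 (u(F, t) = F*(¼) = F/4)
q(A) = 0 (q(A) = (¼)*0 = 0)
175*(q(22) + 196) = 175*(0 + 196) = 175*196 = 34300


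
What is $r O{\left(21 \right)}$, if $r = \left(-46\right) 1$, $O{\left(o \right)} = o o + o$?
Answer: $-21252$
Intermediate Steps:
$O{\left(o \right)} = o + o^{2}$ ($O{\left(o \right)} = o^{2} + o = o + o^{2}$)
$r = -46$
$r O{\left(21 \right)} = - 46 \cdot 21 \left(1 + 21\right) = - 46 \cdot 21 \cdot 22 = \left(-46\right) 462 = -21252$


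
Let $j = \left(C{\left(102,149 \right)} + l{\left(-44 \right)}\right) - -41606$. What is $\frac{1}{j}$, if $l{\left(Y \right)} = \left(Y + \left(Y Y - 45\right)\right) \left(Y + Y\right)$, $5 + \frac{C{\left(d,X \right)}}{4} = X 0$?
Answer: $- \frac{1}{120950} \approx -8.2679 \cdot 10^{-6}$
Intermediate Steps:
$C{\left(d,X \right)} = -20$ ($C{\left(d,X \right)} = -20 + 4 X 0 = -20 + 4 \cdot 0 = -20 + 0 = -20$)
$l{\left(Y \right)} = 2 Y \left(-45 + Y + Y^{2}\right)$ ($l{\left(Y \right)} = \left(Y + \left(Y^{2} - 45\right)\right) 2 Y = \left(Y + \left(-45 + Y^{2}\right)\right) 2 Y = \left(-45 + Y + Y^{2}\right) 2 Y = 2 Y \left(-45 + Y + Y^{2}\right)$)
$j = -120950$ ($j = \left(-20 + 2 \left(-44\right) \left(-45 - 44 + \left(-44\right)^{2}\right)\right) - -41606 = \left(-20 + 2 \left(-44\right) \left(-45 - 44 + 1936\right)\right) + 41606 = \left(-20 + 2 \left(-44\right) 1847\right) + 41606 = \left(-20 - 162536\right) + 41606 = -162556 + 41606 = -120950$)
$\frac{1}{j} = \frac{1}{-120950} = - \frac{1}{120950}$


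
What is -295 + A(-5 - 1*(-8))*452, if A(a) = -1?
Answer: -747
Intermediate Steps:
-295 + A(-5 - 1*(-8))*452 = -295 - 1*452 = -295 - 452 = -747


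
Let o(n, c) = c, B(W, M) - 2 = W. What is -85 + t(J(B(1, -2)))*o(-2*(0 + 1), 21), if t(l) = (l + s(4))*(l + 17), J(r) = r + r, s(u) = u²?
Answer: 10541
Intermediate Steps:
B(W, M) = 2 + W
J(r) = 2*r
t(l) = (16 + l)*(17 + l) (t(l) = (l + 4²)*(l + 17) = (l + 16)*(17 + l) = (16 + l)*(17 + l))
-85 + t(J(B(1, -2)))*o(-2*(0 + 1), 21) = -85 + (272 + (2*(2 + 1))² + 33*(2*(2 + 1)))*21 = -85 + (272 + (2*3)² + 33*(2*3))*21 = -85 + (272 + 6² + 33*6)*21 = -85 + (272 + 36 + 198)*21 = -85 + 506*21 = -85 + 10626 = 10541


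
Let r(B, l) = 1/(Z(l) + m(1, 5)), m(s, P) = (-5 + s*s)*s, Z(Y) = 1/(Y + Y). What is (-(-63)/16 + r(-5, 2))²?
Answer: 776161/57600 ≈ 13.475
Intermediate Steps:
Z(Y) = 1/(2*Y)
m(s, P) = s*(-5 + s²) (m(s, P) = (-5 + s²)*s = s*(-5 + s²))
r(B, l) = 1/(-4 + 1/(2*l)) (r(B, l) = 1/(1/(2*l) + 1*(-5 + 1²)) = 1/(1/(2*l) + 1*(-5 + 1)) = 1/(1/(2*l) + 1*(-4)) = 1/(1/(2*l) - 4) = 1/(-4 + 1/(2*l)))
(-(-63)/16 + r(-5, 2))² = (-(-63)/16 - 2*2/(-1 + 8*2))² = (-(-63)/16 - 2*2/(-1 + 16))² = (-9*(-7/16) - 2*2/15)² = (63/16 - 2*2*1/15)² = (63/16 - 4/15)² = (881/240)² = 776161/57600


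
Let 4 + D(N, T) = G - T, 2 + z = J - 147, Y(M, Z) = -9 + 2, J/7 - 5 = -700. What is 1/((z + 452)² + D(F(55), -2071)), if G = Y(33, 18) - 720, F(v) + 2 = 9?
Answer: 1/20813184 ≈ 4.8046e-8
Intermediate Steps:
J = -4865 (J = 35 + 7*(-700) = 35 - 4900 = -4865)
F(v) = 7 (F(v) = -2 + 9 = 7)
Y(M, Z) = -7
G = -727 (G = -7 - 720 = -727)
z = -5014 (z = -2 + (-4865 - 147) = -2 - 5012 = -5014)
D(N, T) = -731 - T (D(N, T) = -4 + (-727 - T) = -731 - T)
1/((z + 452)² + D(F(55), -2071)) = 1/((-5014 + 452)² + (-731 - 1*(-2071))) = 1/((-4562)² + (-731 + 2071)) = 1/(20811844 + 1340) = 1/20813184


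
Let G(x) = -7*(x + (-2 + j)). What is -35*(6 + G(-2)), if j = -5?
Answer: -2415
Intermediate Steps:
G(x) = 49 - 7*x (G(x) = -7*(x + (-2 - 5)) = -7*(x - 7) = -7*(-7 + x) = 49 - 7*x)
-35*(6 + G(-2)) = -35*(6 + (49 - 7*(-2))) = -35*(6 + (49 + 14)) = -35*(6 + 63) = -35*69 = -2415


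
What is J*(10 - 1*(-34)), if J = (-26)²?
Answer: 29744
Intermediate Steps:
J = 676
J*(10 - 1*(-34)) = 676*(10 - 1*(-34)) = 676*(10 + 34) = 676*44 = 29744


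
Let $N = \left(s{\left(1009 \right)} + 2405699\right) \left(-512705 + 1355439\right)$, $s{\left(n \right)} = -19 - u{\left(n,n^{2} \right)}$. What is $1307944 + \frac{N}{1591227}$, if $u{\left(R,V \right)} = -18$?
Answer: $\frac{4108599305620}{1591227} \approx 2.582 \cdot 10^{6}$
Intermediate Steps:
$s{\left(n \right)} = -1$ ($s{\left(n \right)} = -19 - -18 = -19 + 18 = -1$)
$N = 2027363498332$ ($N = \left(-1 + 2405699\right) \left(-512705 + 1355439\right) = 2405698 \cdot 842734 = 2027363498332$)
$1307944 + \frac{N}{1591227} = 1307944 + \frac{2027363498332}{1591227} = \frac{4108599305620}{1591227}$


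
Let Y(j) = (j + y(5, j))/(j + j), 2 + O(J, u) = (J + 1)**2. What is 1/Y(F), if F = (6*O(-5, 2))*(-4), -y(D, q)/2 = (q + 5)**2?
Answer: 336/109729 ≈ 0.0030621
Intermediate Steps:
O(J, u) = -2 + (1 + J)**2 (O(J, u) = -2 + (J + 1)**2 = -2 + (1 + J)**2)
y(D, q) = -2*(5 + q)**2 (y(D, q) = -2*(q + 5)**2 = -2*(5 + q)**2)
F = -336 (F = (6*(-2 + (1 - 5)**2))*(-4) = (6*(-2 + (-4)**2))*(-4) = (6*(-2 + 16))*(-4) = (6*14)*(-4) = 84*(-4) = -336)
Y(j) = (j - 2*(5 + j)**2)/(2*j) (Y(j) = (j - 2*(5 + j)**2)/(j + j) = (j - 2*(5 + j)**2)/((2*j)) = (j - 2*(5 + j)**2)*(1/(2*j)) = (j - 2*(5 + j)**2)/(2*j))
1/Y(F) = 1/(((1/2)*(-336) - (5 - 336)**2)/(-336)) = 1/(-(-168 - 1*(-331)**2)/336) = 1/(-(-168 - 1*109561)/336) = 1/(-(-168 - 109561)/336) = 1/(-1/336*(-109729)) = 1/(109729/336) = 336/109729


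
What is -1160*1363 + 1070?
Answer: -1580010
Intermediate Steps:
-1160*1363 + 1070 = -1581080 + 1070 = -1580010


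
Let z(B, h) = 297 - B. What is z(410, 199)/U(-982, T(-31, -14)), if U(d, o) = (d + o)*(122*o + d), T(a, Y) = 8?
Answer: -113/5844 ≈ -0.019336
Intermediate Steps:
U(d, o) = (d + o)*(d + 122*o)
z(410, 199)/U(-982, T(-31, -14)) = (297 - 1*410)/((-982)² + 122*8² + 123*(-982)*8) = (297 - 410)/(964324 + 122*64 - 966288) = -113/(964324 + 7808 - 966288) = -113/5844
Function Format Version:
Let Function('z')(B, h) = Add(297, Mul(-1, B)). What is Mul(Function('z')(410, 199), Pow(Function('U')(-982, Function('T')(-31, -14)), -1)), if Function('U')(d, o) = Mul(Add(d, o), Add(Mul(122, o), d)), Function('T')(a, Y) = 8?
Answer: Rational(-113, 5844) ≈ -0.019336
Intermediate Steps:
Function('U')(d, o) = Mul(Add(d, o), Add(d, Mul(122, o)))
Mul(Function('z')(410, 199), Pow(Function('U')(-982, Function('T')(-31, -14)), -1)) = Mul(Add(297, Mul(-1, 410)), Pow(Add(Pow(-982, 2), Mul(122, Pow(8, 2)), Mul(123, -982, 8)), -1)) = Mul(Add(297, -410), Pow(Add(964324, Mul(122, 64), -966288), -1)) = Mul(-113, Pow(Add(964324, 7808, -966288), -1)) = Mul(-113, Pow(5844, -1)) = Mul(-113, Rational(1, 5844)) = Rational(-113, 5844)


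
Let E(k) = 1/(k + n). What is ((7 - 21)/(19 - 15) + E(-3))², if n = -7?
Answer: 324/25 ≈ 12.960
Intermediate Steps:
E(k) = 1/(-7 + k) (E(k) = 1/(k - 7) = 1/(-7 + k))
((7 - 21)/(19 - 15) + E(-3))² = ((7 - 21)/(19 - 15) + 1/(-7 - 3))² = (-14/4 + 1/(-10))² = (-14*¼ - ⅒)² = (-7/2 - ⅒)² = (-18/5)² = 324/25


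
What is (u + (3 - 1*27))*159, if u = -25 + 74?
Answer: 3975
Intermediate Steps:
u = 49
(u + (3 - 1*27))*159 = (49 + (3 - 1*27))*159 = (49 + (3 - 27))*159 = (49 - 24)*159 = 25*159 = 3975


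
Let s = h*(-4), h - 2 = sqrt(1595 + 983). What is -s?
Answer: 8 + 4*sqrt(2578) ≈ 211.10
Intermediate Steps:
h = 2 + sqrt(2578) (h = 2 + sqrt(1595 + 983) = 2 + sqrt(2578) ≈ 52.774)
s = -8 - 4*sqrt(2578) (s = (2 + sqrt(2578))*(-4) = -8 - 4*sqrt(2578) ≈ -211.10)
-s = -(-8 - 4*sqrt(2578)) = 8 + 4*sqrt(2578)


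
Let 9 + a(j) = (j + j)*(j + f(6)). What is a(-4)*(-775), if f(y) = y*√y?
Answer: -17825 + 37200*√6 ≈ 73296.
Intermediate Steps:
f(y) = y^(3/2)
a(j) = -9 + 2*j*(j + 6*√6) (a(j) = -9 + (j + j)*(j + 6^(3/2)) = -9 + (2*j)*(j + 6*√6) = -9 + 2*j*(j + 6*√6))
a(-4)*(-775) = (-9 + 2*(-4)² + 12*(-4)*√6)*(-775) = (-9 + 2*16 - 48*√6)*(-775) = (-9 + 32 - 48*√6)*(-775) = (23 - 48*√6)*(-775) = -17825 + 37200*√6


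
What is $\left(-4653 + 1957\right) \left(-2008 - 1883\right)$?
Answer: $10490136$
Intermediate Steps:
$\left(-4653 + 1957\right) \left(-2008 - 1883\right) = \left(-2696\right) \left(-3891\right) = 10490136$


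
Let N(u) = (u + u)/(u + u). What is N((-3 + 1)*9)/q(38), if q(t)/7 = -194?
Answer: -1/1358 ≈ -0.00073638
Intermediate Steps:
q(t) = -1358 (q(t) = 7*(-194) = -1358)
N(u) = 1 (N(u) = (2*u)/((2*u)) = (2*u)*(1/(2*u)) = 1)
N((-3 + 1)*9)/q(38) = 1/(-1358) = 1*(-1/1358) = -1/1358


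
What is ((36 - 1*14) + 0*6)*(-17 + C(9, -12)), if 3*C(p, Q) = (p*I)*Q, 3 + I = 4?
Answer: -1166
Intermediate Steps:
I = 1 (I = -3 + 4 = 1)
C(p, Q) = Q*p/3 (C(p, Q) = ((p*1)*Q)/3 = (p*Q)/3 = (Q*p)/3 = Q*p/3)
((36 - 1*14) + 0*6)*(-17 + C(9, -12)) = ((36 - 1*14) + 0*6)*(-17 + (⅓)*(-12)*9) = ((36 - 14) + 0)*(-17 - 36) = (22 + 0)*(-53) = 22*(-53) = -1166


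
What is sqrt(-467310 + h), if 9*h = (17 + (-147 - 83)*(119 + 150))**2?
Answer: sqrt(3821587819)/3 ≈ 20606.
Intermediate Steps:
h = 3825793609/9 (h = (17 + (-147 - 83)*(119 + 150))**2/9 = (17 - 230*269)**2/9 = (17 - 61870)**2/9 = (1/9)*(-61853)**2 = (1/9)*3825793609 = 3825793609/9 ≈ 4.2509e+8)
sqrt(-467310 + h) = sqrt(-467310 + 3825793609/9) = sqrt(3821587819/9) = sqrt(3821587819)/3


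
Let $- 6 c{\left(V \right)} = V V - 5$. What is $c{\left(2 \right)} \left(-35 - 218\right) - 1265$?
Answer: $- \frac{7843}{6} \approx -1307.2$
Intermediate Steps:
$c{\left(V \right)} = \frac{5}{6} - \frac{V^{2}}{6}$ ($c{\left(V \right)} = - \frac{V V - 5}{6} = - \frac{V^{2} - 5}{6} = - \frac{-5 + V^{2}}{6} = \frac{5}{6} - \frac{V^{2}}{6}$)
$c{\left(2 \right)} \left(-35 - 218\right) - 1265 = \left(\frac{5}{6} - \frac{2^{2}}{6}\right) \left(-35 - 218\right) - 1265 = \left(\frac{5}{6} - \frac{2}{3}\right) \left(-35 - 218\right) - 1265 = \left(\frac{5}{6} - \frac{2}{3}\right) \left(-253\right) - 1265 = \frac{1}{6} \left(-253\right) - 1265 = - \frac{253}{6} - 1265 = - \frac{7843}{6}$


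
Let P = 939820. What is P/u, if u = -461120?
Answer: -46991/23056 ≈ -2.0381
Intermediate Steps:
P/u = 939820/(-461120) = 939820*(-1/461120) = -46991/23056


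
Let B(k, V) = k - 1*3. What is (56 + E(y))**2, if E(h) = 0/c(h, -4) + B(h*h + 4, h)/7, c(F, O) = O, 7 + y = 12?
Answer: 174724/49 ≈ 3565.8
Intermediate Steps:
y = 5 (y = -7 + 12 = 5)
B(k, V) = -3 + k (B(k, V) = k - 3 = -3 + k)
E(h) = 1/7 + h**2/7 (E(h) = 0/(-4) + (-3 + (h*h + 4))/7 = 0*(-1/4) + (-3 + (h**2 + 4))*(1/7) = 0 + (-3 + (4 + h**2))*(1/7) = 0 + (1 + h**2)*(1/7) = 0 + (1/7 + h**2/7) = 1/7 + h**2/7)
(56 + E(y))**2 = (56 + (1/7 + (1/7)*5**2))**2 = (56 + (1/7 + (1/7)*25))**2 = (56 + (1/7 + 25/7))**2 = (56 + 26/7)**2 = (418/7)**2 = 174724/49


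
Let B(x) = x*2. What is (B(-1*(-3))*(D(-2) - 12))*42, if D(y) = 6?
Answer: -1512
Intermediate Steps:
B(x) = 2*x
(B(-1*(-3))*(D(-2) - 12))*42 = ((2*(-1*(-3)))*(6 - 12))*42 = ((2*3)*(-6))*42 = (6*(-6))*42 = -36*42 = -1512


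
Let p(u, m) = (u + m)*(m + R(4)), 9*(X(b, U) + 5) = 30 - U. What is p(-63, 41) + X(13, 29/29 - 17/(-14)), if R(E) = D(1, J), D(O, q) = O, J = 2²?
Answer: -116665/126 ≈ -925.91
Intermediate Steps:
J = 4
R(E) = 1
X(b, U) = -5/3 - U/9 (X(b, U) = -5 + (30 - U)/9 = -5 + (10/3 - U/9) = -5/3 - U/9)
p(u, m) = (1 + m)*(m + u) (p(u, m) = (u + m)*(m + 1) = (m + u)*(1 + m) = (1 + m)*(m + u))
p(-63, 41) + X(13, 29/29 - 17/(-14)) = (41 - 63 + 41² + 41*(-63)) + (-5/3 - (29/29 - 17/(-14))/9) = (41 - 63 + 1681 - 2583) + (-5/3 - (29*(1/29) - 17*(-1/14))/9) = -924 + (-5/3 - (1 + 17/14)/9) = -924 + (-5/3 - ⅑*31/14) = -924 + (-5/3 - 31/126) = -924 - 241/126 = -116665/126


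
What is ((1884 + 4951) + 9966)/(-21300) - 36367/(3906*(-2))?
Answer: 26806987/6933150 ≈ 3.8665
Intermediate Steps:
((1884 + 4951) + 9966)/(-21300) - 36367/(3906*(-2)) = (6835 + 9966)*(-1/21300) - 36367/(-7812) = 16801*(-1/21300) - 36367*(-1/7812) = -16801/21300 + 36367/7812 = 26806987/6933150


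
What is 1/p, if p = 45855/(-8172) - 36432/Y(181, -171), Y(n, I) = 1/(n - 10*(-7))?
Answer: -908/8303149351 ≈ -1.0936e-7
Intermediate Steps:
Y(n, I) = 1/(70 + n) (Y(n, I) = 1/(n + 70) = 1/(70 + n))
p = -8303149351/908 (p = 45855/(-8172) - 36432/(1/(70 + 181)) = 45855*(-1/8172) - 36432/(1/251) = -5095/908 - 36432/1/251 = -5095/908 - 36432*251 = -5095/908 - 9144432 = -8303149351/908 ≈ -9.1444e+6)
1/p = 1/(-8303149351/908) = -908/8303149351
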